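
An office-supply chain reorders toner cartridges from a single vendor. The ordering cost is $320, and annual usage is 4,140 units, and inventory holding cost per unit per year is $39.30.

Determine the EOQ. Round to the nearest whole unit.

EOQ = √(2DS/H) = √(2 × 4,140 × 320 / 39.3)
    = √(67,419.85) ≈ 259.65

260 units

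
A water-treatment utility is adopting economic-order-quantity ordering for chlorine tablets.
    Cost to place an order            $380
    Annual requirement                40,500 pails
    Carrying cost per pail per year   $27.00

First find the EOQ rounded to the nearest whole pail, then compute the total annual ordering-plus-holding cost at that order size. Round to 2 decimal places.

$28,828.11

2DS/H = 2·40,500·380/27 = 1,140,000.00
EOQ = √1,140,000.00 ≈ 1,067.71 → Q = 1,068 pails
Ordering: D/Q × S = 40,500/1,068 × $380 = $14,410.11
Holding:  Q/2 × H = 1,068/2 × $27 = $14,418.00
Total = $14,410.11 + $14,418.00 = $28,828.11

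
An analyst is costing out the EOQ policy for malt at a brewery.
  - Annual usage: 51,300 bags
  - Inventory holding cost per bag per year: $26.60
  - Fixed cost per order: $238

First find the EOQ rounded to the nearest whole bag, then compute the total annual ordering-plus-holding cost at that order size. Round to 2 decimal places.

Optimal lot size Q* = (2 × 51,300 × $238 / $26.6)^½ ≈ 958.12 → Q = 958 bags
Annual ordering cost = (D/Q)·S = (51,300/958) × 238 = $12,744.68
Annual holding cost  = (Q/2)·H = (958/2) × 26.6 = $12,741.40
Total = $12,744.68 + $12,741.40 = $25,486.08

$25,486.08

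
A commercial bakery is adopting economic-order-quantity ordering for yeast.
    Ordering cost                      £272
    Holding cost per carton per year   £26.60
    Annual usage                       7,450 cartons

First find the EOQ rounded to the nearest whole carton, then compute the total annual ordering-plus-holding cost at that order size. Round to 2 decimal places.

Q* = √(2·D·S / H) = √(2·7,450·272 / 26.6) = √152,360.9 ≈ 390.33 → Q = 390 cartons
Annual ordering cost = (D/Q)·S = (7,450/390) × 272 = £5,195.90
Annual holding cost  = (Q/2)·H = (390/2) × 26.6 = £5,187.00
Total = £5,195.90 + £5,187.00 = £10,382.90

£10,382.90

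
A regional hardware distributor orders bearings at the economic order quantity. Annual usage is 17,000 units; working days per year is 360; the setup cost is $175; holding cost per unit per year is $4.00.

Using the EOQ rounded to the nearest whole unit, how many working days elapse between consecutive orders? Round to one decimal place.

EOQ = √(2DS/H) = √(2 × 17,000 × 175 / 4)
    = √(1,487,500.00) ≈ 1,219.63 → Q = 1,220 units
Cycle time = (working days × Q)/D = (360 × 1,220) / 17,000 = 25.835 days

25.8 days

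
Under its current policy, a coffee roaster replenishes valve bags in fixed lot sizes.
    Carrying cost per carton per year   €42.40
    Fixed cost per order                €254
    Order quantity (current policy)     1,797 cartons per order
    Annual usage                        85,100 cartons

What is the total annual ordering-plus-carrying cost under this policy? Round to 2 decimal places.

€50,125.00

Annual ordering cost = (D/Q)·S = (85,100/1,797) × 254 = €12,028.60
Annual holding cost  = (Q/2)·H = (1,797/2) × 42.4 = €38,096.40
Total = €12,028.60 + €38,096.40 = €50,125.00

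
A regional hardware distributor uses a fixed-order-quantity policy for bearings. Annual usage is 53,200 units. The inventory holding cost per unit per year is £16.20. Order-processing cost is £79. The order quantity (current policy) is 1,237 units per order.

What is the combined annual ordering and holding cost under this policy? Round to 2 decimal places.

Ordering: D/Q × S = 53,200/1,237 × £79 = £3,397.57
Holding:  Q/2 × H = 1,237/2 × £16.2 = £10,019.70
Total = £3,397.57 + £10,019.70 = £13,417.27

£13,417.27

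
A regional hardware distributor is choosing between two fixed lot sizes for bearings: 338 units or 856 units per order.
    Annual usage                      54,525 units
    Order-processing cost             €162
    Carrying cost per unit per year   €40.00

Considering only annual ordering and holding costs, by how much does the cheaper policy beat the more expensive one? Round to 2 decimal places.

For each Q, cost = (D/Q)·S + (Q/2)·H.
TC(338) = (54,525/338)×162 + (338/2)×40 = €32,893.28
TC(856) = (54,525/856)×162 + (856/2)×40 = €27,438.98
|ΔTC| = |€32,893.28 − €27,438.98| = €5,454.30

€5,454.30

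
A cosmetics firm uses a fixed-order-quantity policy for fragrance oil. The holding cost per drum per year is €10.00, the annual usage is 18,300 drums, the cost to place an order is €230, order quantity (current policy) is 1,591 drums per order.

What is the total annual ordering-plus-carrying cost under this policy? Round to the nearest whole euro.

Orders/yr = 18,300/1,591 = 11.502; ordering cost = 11.502 × €230 = €2,645.51
Average inventory = 1,591/2 = 795.5; holding cost = 795.5 × €10 = €7,955.00
Total = €2,645.51 + €7,955.00 = €10,600.51

€10,601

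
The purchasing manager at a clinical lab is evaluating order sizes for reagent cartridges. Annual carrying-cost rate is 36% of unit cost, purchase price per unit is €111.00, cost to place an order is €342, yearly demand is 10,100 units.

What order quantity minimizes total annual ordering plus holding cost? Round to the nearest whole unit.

416 units

H = i·C = 0.36 × €111 = €39.9600 per unit-year
Q* = √(2·D·S / H) = √(2·10,100·342 / 39.96) = √172,882.9 ≈ 415.79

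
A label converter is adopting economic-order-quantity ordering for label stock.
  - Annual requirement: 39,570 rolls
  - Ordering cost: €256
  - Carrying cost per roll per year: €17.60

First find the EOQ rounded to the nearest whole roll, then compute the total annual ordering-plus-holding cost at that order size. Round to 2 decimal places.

EOQ = √(2DS/H) = √(2 × 39,570 × 256 / 17.6)
    = √(1,151,127.27) ≈ 1,072.91 → Q = 1,073 rolls
Annual ordering cost = (D/Q)·S = (39,570/1,073) × 256 = €9,440.75
Annual holding cost  = (Q/2)·H = (1,073/2) × 17.6 = €9,442.40
Total = €9,440.75 + €9,442.40 = €18,883.15

€18,883.15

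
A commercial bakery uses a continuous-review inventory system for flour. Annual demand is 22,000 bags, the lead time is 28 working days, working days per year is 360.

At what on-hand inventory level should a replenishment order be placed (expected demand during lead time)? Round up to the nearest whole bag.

Daily demand d = 22,000 / 360 = 61.111 bags/day
Demand during lead time = 61.111 × 28 = 1,711.11
Reorder point = 1,711.11 → round up

1,712 bags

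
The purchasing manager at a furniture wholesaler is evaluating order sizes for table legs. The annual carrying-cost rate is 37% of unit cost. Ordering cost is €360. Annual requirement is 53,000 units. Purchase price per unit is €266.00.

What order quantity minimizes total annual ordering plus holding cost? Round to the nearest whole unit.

Holding cost per unit per year: H = 37% × €266 = €98.4200
2DS/H = 2·53,000·360/98.42 = 387,726.07
EOQ = √387,726.07 ≈ 622.68

623 units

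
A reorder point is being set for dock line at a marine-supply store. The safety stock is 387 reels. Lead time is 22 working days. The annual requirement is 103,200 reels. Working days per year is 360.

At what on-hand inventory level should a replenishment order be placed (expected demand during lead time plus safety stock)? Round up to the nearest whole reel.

6,694 reels

Daily demand d = 103,200 / 360 = 286.667 reels/day
Demand during lead time = 286.667 × 22 = 6,306.67
Reorder point = 6,306.67 + 387 = 6,693.67 → round up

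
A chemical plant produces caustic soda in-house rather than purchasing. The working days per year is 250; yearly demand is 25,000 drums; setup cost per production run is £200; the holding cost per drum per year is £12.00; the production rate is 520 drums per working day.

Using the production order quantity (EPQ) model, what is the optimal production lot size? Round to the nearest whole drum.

1,016 drums

Daily demand d = 25,000/250 = 100.000; p = 520; 1 − d/p = 0.80769
EPQ = √(2DS / (H(1 − d/p)))
    = √(2 × 25,000 × 200 / (12 × 0.80769)) ≈ 1,015.75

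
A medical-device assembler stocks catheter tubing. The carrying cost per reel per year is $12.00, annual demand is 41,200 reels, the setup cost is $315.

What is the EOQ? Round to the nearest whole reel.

1,471 reels

2DS/H = 2·41,200·315/12 = 2,163,000.00
EOQ = √2,163,000.00 ≈ 1,470.71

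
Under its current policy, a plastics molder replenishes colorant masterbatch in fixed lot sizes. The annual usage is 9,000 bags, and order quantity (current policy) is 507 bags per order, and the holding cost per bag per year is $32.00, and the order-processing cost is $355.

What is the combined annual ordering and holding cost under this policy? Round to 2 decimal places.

Annual ordering cost = (D/Q)·S = (9,000/507) × 355 = $6,301.78
Annual holding cost  = (Q/2)·H = (507/2) × 32 = $8,112.00
Total = $6,301.78 + $8,112.00 = $14,413.78

$14,413.78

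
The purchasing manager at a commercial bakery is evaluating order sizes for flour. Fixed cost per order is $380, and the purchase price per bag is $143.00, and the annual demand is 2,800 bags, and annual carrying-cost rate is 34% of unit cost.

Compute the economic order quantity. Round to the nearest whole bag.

209 bags

Carrying cost H = $143 × 34% = $48.6200/bag/yr
EOQ = √(2DS/H) = √(2 × 2,800 × 380 / 48.62)
    = √(43,768.00) ≈ 209.21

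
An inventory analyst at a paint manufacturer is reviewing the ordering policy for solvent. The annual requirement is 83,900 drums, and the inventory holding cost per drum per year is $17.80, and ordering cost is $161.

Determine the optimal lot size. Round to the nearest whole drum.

Optimal lot size Q* = (2 × 83,900 × $161 / $17.8)^½ ≈ 1,231.97

1,232 drums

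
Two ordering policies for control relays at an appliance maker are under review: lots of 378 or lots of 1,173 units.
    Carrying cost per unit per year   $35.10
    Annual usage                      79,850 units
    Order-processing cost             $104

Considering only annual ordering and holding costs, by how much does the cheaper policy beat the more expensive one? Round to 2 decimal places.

Annual cost at Q: ordering D·S/Q plus holding Q·H/2.
TC(378) = (79,850/378)×104 + (378/2)×35.1 = $28,603.21
TC(1,173) = (79,850/1,173)×104 + (1,173/2)×35.1 = $27,665.77
Cheaper: Q = 1,173.  Difference = $937.44

$937.44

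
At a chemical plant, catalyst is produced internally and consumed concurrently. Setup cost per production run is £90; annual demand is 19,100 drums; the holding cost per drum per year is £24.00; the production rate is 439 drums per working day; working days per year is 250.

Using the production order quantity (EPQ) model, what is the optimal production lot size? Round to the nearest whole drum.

416 drums

Daily demand d = 19,100/250 = 76.400; p = 439; 1 − d/p = 0.82597
EPQ = √(2DS / (H(1 − d/p)))
    = √(2 × 19,100 × 90 / (24 × 0.82597)) ≈ 416.45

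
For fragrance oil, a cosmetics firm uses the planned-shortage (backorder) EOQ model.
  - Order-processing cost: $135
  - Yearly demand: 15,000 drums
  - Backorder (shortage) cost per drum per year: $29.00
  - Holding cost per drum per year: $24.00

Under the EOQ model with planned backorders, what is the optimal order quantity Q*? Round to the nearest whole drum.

Basic EOQ = √(2·15,000·135/24) = 410.792
Backorder adjustment √((H+b)/b) = √((24+29)/29) = 1.3519
Q* = 410.792 × 1.3519 ≈ 555.34

555 drums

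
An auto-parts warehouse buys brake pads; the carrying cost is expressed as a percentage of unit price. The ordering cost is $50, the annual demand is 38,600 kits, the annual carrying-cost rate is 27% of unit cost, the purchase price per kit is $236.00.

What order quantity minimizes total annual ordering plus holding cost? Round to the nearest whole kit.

Holding cost per kit per year: H = 27% × $236 = $63.7200
Q* = √(2·D·S / H) = √(2·38,600·50 / 63.72) = √60,577.5 ≈ 246.13

246 kits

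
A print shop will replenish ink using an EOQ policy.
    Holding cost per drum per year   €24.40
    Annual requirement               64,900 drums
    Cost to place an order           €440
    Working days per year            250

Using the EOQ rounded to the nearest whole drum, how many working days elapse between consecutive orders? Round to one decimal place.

5.9 days

EOQ = √(2DS/H) = √(2 × 64,900 × 440 / 24.4)
    = √(2,340,655.74) ≈ 1,529.92 → Q = 1,530 drums
Cycle time = (working days × Q)/D = (250 × 1,530) / 64,900 = 5.894 days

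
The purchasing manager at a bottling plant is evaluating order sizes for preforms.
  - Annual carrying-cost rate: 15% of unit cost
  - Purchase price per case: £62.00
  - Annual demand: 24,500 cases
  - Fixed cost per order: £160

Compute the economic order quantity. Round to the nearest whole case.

Carrying cost H = £62 × 15% = £9.3000/case/yr
2DS/H = 2·24,500·160/9.3 = 843,010.75
EOQ = √843,010.75 ≈ 918.16

918 cases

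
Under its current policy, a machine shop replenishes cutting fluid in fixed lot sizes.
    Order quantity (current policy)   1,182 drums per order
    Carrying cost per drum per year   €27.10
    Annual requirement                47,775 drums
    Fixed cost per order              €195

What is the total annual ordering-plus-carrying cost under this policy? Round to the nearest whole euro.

€23,898

Ordering: D/Q × S = 47,775/1,182 × €195 = €7,881.66
Holding:  Q/2 × H = 1,182/2 × €27.1 = €16,016.10
Total = €7,881.66 + €16,016.10 = €23,897.76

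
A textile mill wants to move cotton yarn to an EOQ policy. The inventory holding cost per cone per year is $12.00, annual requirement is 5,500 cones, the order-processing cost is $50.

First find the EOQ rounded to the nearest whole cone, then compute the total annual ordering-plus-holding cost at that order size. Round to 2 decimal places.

$2,569.05

2DS/H = 2·5,500·50/12 = 45,833.33
EOQ = √45,833.33 ≈ 214.09 → Q = 214 cones
Orders/yr = 5,500/214 = 25.701; ordering cost = 25.701 × $50 = $1,285.05
Average inventory = 214/2 = 107; holding cost = 107 × $12 = $1,284.00
Total = $1,285.05 + $1,284.00 = $2,569.05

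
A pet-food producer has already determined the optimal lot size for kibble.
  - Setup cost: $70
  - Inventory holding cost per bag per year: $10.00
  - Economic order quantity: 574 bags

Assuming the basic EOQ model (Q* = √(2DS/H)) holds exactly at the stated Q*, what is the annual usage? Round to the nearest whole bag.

23,534 bags per year

Since Q* = (2DS/H)^½, squaring gives Q*²·H = 2DS.
D = Q²H / (2S) = 574² × 10 / (2 × 70) = 23,534.00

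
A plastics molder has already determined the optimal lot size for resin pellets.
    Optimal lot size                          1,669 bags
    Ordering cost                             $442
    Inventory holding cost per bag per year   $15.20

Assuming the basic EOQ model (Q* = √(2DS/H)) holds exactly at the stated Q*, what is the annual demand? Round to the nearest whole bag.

47,897 bags per year

From Q* = √(2DS/H) ⇒ Q*² = 2DS/H.
D = Q²H / (2S) = 1,669² × 15.2 / (2 × 442) = 47,896.52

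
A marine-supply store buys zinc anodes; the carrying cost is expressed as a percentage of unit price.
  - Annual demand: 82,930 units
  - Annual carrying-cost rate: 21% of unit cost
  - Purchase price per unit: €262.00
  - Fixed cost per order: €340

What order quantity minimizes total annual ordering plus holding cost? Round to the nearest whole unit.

Holding cost per unit per year: H = 21% × €262 = €55.0200
EOQ = √(2DS/H) = √(2 × 82,930 × 340 / 55.02)
    = √(1,024,943.66) ≈ 1,012.40

1,012 units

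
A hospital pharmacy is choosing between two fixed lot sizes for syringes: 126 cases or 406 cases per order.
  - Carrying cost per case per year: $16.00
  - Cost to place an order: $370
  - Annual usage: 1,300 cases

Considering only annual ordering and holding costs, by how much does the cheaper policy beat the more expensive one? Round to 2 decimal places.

$392.73

Annual cost at Q: ordering D·S/Q plus holding Q·H/2.
TC(126) = (1,300/126)×370 + (126/2)×16 = $4,825.46
TC(406) = (1,300/406)×370 + (406/2)×16 = $4,432.73
|ΔTC| = |$4,825.46 − $4,432.73| = $392.73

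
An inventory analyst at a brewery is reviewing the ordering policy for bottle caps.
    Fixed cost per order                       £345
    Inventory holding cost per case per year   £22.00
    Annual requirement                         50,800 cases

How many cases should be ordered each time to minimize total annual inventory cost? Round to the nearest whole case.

Q* = √(2·D·S / H) = √(2·50,800·345 / 22) = √1,593,272.7 ≈ 1,262.25

1,262 cases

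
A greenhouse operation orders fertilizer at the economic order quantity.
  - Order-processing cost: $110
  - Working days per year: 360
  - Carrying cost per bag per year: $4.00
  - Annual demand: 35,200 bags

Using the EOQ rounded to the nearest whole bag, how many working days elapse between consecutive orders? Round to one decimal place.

2DS/H = 2·35,200·110/4 = 1,936,000.00
EOQ = √1,936,000.00 ≈ 1,391.40 → Q = 1,391 bags
T = Q/D × 360 days = 1,391/35,200 × 360 = 14.226 days

14.2 days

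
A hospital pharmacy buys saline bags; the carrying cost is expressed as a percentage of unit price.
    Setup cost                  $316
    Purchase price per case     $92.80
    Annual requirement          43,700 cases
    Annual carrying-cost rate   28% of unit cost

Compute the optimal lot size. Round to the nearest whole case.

Holding cost per case per year: H = 28% × $92.8 = $25.9840
EOQ = √(2DS/H) = √(2 × 43,700 × 316 / 25.984)
    = √(1,062,900.25) ≈ 1,030.97

1,031 cases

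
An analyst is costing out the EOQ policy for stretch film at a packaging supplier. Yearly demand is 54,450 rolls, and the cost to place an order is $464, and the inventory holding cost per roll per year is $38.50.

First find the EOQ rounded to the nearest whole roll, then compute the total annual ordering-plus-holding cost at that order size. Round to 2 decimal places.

2DS/H = 2·54,450·464/38.5 = 1,312,457.14
EOQ = √1,312,457.14 ≈ 1,145.63 → Q = 1,146 rolls
Orders/yr = 54,450/1,146 = 47.513; ordering cost = 47.513 × $464 = $22,046.07
Average inventory = 1,146/2 = 573; holding cost = 573 × $38.5 = $22,060.50
Total = $22,046.07 + $22,060.50 = $44,106.57

$44,106.57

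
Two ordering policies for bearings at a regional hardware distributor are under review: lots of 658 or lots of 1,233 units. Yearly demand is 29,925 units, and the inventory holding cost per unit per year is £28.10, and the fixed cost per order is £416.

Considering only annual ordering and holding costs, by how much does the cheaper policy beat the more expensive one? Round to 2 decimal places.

£744.05

TC(Q) = (D/Q)S + (Q/2)H
TC(658) = (29,925/658)×416 + (658/2)×28.1 = £28,164.05
TC(1,233) = (29,925/1,233)×416 + (1,233/2)×28.1 = £27,420.00
|ΔTC| = |£28,164.05 − £27,420.00| = £744.05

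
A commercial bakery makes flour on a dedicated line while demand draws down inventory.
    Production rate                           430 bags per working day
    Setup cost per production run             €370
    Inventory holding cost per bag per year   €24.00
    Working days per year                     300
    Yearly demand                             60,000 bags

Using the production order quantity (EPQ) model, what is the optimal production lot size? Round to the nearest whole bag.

Daily demand d = 60,000/300 = 200.000; p = 430; 1 − d/p = 0.53488
EPQ = √(2DS / (H(1 − d/p)))
    = √(2 × 60,000 × 370 / (24 × 0.53488)) ≈ 1,859.76

1,860 bags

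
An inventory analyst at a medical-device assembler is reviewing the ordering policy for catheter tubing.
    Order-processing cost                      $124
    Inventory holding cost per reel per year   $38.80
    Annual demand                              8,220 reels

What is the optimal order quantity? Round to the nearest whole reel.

229 reels

EOQ = √(2DS/H) = √(2 × 8,220 × 124 / 38.8)
    = √(52,540.21) ≈ 229.22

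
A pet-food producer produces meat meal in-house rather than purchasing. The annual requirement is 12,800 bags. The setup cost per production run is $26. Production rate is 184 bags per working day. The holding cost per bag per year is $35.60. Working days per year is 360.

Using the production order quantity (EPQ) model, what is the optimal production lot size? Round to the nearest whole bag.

152 bags

d = 12,800/360 = 35.5556 bags/day;  effective holding cost H(1 − d/p) = 35.6·(1 − 35.5556/184) = 28.72077
Q* = √(2DS / H_eff) = √(2·12,800·26 / 28.72077) ≈ 152.23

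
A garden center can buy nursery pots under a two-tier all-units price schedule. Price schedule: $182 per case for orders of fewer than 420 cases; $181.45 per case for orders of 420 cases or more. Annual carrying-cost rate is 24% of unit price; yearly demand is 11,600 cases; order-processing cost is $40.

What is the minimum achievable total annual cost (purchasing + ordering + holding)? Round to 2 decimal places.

H₁ = 24%×$182 = $43.6800;  H₂ = 24%×$181.45 = $43.5480
EOQ₁ = √(2×11,600×40/43.6800) = 145.76  (< 420, feasible at tier 1)
EOQ₂ = √(2×11,600×40/43.5480) = 145.98  (< 420 → use Q = 420 at tier-2 price)
TC(tier 1 (EOQ₁), Q≈145.8) = $2,117,566.71
TC(tier 2, Q≈420.0) = $2,115,069.84
Minimum at tier 2: $2,115,069.84

$2,115,069.84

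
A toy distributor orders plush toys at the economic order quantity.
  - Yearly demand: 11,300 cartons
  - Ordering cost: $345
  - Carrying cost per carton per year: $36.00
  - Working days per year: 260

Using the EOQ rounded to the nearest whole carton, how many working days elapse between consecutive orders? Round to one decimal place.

EOQ = √(2DS/H) = √(2 × 11,300 × 345 / 36)
    = √(216,583.33) ≈ 465.39 → Q = 465 cartons
Days between orders = 260 / (D/Q) = 260 / 24.301 ≈ 10.699

10.7 days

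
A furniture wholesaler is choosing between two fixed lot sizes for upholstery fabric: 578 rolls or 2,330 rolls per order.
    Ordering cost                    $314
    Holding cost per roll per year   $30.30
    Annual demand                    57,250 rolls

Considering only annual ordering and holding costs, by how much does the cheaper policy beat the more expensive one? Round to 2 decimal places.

For each Q, cost = (D/Q)·S + (Q/2)·H.
TC(578) = (57,250/578)×314 + (578/2)×30.3 = $39,857.91
TC(2,330) = (57,250/2,330)×314 + (2,330/2)×30.3 = $43,014.74
|ΔTC| = |$39,857.91 − $43,014.74| = $3,156.82

$3,156.82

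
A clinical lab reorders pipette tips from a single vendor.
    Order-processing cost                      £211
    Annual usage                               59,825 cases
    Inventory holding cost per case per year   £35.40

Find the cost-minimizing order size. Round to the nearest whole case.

844 cases

2DS/H = 2·59,825·211/35.4 = 713,168.08
EOQ = √713,168.08 ≈ 844.49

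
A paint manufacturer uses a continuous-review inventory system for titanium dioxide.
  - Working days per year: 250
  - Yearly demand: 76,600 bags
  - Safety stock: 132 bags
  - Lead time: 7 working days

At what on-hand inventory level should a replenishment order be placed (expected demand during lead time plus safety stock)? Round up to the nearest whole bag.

2,277 bags

Daily demand d = 76,600 / 250 = 306.400 bags/day
Demand during lead time = 306.400 × 7 = 2,144.80
Reorder point = 2,144.80 + 132 = 2,276.80 → round up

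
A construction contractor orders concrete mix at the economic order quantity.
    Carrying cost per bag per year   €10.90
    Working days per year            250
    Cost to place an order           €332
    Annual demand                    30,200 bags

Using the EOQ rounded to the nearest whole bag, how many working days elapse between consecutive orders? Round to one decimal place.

2DS/H = 2·30,200·332/10.9 = 1,839,706.42
EOQ = √1,839,706.42 ≈ 1,356.36 → Q = 1,356 bags
Cycle time = (working days × Q)/D = (250 × 1,356) / 30,200 = 11.225 days

11.2 days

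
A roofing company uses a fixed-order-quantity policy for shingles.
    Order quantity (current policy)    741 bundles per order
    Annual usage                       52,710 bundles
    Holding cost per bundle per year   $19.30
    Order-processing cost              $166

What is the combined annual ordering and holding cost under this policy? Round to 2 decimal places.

$18,958.83

Ordering: D/Q × S = 52,710/741 × $166 = $11,808.18
Holding:  Q/2 × H = 741/2 × $19.3 = $7,150.65
Total = $11,808.18 + $7,150.65 = $18,958.83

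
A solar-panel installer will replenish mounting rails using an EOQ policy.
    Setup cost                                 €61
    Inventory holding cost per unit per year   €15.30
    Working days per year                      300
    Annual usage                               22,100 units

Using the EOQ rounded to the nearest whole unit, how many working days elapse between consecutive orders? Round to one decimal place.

Q* = √(2·D·S / H) = √(2·22,100·61 / 15.3) = √176,222.2 ≈ 419.79 → Q = 420 units
Cycle time = (working days × Q)/D = (300 × 420) / 22,100 = 5.701 days

5.7 days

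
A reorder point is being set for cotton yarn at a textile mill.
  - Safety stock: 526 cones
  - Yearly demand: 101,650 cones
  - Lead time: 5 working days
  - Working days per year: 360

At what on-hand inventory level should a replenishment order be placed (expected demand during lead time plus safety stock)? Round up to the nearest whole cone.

1,938 cones

Daily demand d = 101,650 / 360 = 282.361 cones/day
Demand during lead time = 282.361 × 5 = 1,411.81
Reorder point = 1,411.81 + 526 = 1,937.81 → round up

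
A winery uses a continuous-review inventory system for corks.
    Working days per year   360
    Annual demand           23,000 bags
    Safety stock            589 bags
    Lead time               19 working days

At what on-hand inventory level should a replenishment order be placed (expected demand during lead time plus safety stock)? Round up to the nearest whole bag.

1,803 bags

Daily demand d = 23,000 / 360 = 63.889 bags/day
Demand during lead time = 63.889 × 19 = 1,213.89
Reorder point = 1,213.89 + 589 = 1,802.89 → round up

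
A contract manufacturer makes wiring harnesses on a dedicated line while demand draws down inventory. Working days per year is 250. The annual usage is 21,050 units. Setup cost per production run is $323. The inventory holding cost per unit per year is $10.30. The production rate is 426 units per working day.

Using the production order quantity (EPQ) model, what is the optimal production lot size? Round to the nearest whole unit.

d = 21,050/250 = 84.2000 units/day;  effective holding cost H(1 − d/p) = 10.3·(1 − 84.2000/426) = 8.26418
Q* = √(2DS / H_eff) = √(2·21,050·323 / 8.26418) ≈ 1,282.75

1,283 units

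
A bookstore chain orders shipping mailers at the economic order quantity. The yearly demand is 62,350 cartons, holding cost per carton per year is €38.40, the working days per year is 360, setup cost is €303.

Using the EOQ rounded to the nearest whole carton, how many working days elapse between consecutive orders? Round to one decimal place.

5.7 days

2DS/H = 2·62,350·303/38.4 = 983,960.94
EOQ = √983,960.94 ≈ 991.95 → Q = 992 cartons
T = Q/D × 360 days = 992/62,350 × 360 = 5.728 days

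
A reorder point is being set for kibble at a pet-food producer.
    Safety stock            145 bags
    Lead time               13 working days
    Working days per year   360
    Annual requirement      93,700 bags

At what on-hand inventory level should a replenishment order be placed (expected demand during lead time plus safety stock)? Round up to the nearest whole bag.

Daily demand d = 93,700 / 360 = 260.278 bags/day
Demand during lead time = 260.278 × 13 = 3,383.61
Reorder point = 3,383.61 + 145 = 3,528.61 → round up

3,529 bags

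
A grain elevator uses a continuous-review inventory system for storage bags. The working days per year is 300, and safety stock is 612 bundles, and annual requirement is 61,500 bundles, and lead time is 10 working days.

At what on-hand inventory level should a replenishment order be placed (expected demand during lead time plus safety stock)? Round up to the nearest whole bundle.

Daily demand d = 61,500 / 300 = 205.000 bundles/day
Demand during lead time = 205.000 × 10 = 2,050.00
Reorder point = 2,050.00 + 612 = 2,662.00 → round up

2,662 bundles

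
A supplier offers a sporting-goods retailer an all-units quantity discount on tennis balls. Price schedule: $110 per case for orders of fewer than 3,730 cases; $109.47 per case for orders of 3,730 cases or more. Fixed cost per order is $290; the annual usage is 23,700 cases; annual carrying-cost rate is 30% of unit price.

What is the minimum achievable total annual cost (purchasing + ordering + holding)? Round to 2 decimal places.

H₁ = 30%×$110 = $33.0000;  H₂ = 30%×$109.47 = $32.8410
EOQ₁ = √(2×23,700×290/33.0000) = 645.40  (< 3,730, feasible at tier 1)
EOQ₂ = √(2×23,700×290/32.8410) = 646.96  (< 3,730 → use Q = 3,730 at tier-2 price)
TC(tier 1 (EOQ₁), Q≈645.4) = $2,628,298.31
TC(tier 2, Q≈3,730.0) = $2,657,530.09
Minimum at tier 1 (EOQ₁): $2,628,298.31

$2,628,298.31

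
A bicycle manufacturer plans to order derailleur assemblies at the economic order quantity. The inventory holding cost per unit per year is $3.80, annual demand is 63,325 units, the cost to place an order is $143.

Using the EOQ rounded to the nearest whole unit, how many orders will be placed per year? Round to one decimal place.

Q* = √(2·D·S / H) = √(2·63,325·143 / 3.8) = √4,766,039.5 ≈ 2,183.13 → Q = 2,183
Orders per year = D/Q = 63,325 / 2,183 = 29.008

29.0 orders per year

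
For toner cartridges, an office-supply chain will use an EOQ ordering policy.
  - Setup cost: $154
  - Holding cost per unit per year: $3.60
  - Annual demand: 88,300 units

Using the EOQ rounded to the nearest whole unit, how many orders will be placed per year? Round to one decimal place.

2DS/H = 2·88,300·154/3.6 = 7,554,555.56
EOQ = √7,554,555.56 ≈ 2,748.56 → Q = 2,749
Orders per year = D/Q = 88,300 / 2,749 = 32.121

32.1 orders per year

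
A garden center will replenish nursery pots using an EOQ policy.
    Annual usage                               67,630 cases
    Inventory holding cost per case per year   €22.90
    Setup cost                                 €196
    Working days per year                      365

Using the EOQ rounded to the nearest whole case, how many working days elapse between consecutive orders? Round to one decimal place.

5.8 days

2DS/H = 2·67,630·196/22.9 = 1,157,683.84
EOQ = √1,157,683.84 ≈ 1,075.96 → Q = 1,076 cases
Days between orders = 365 / (D/Q) = 365 / 62.853 ≈ 5.807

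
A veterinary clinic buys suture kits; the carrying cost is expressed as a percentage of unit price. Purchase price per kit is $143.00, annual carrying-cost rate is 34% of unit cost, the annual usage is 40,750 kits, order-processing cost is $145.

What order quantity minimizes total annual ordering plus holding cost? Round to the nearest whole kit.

Holding cost per kit per year: H = 34% × $143 = $48.6200
Q* = √(2·D·S / H) = √(2·40,750·145 / 48.62) = √243,058.4 ≈ 493.01

493 kits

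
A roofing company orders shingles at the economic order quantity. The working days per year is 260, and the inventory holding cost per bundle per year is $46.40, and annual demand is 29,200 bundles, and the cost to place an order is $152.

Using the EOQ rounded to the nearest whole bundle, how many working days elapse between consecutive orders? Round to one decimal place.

3.9 days

2DS/H = 2·29,200·152/46.4 = 191,310.34
EOQ = √191,310.34 ≈ 437.39 → Q = 437 bundles
Cycle time = (working days × Q)/D = (260 × 437) / 29,200 = 3.891 days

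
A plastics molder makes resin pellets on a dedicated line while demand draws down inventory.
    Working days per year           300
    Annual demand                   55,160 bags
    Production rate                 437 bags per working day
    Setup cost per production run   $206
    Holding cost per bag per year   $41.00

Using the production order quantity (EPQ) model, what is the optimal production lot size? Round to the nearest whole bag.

Daily demand d = 55,160/300 = 183.867; p = 437; 1 − d/p = 0.57925
EPQ = √(2DS / (H(1 − d/p)))
    = √(2 × 55,160 × 206 / (41 × 0.57925)) ≈ 978.22

978 bags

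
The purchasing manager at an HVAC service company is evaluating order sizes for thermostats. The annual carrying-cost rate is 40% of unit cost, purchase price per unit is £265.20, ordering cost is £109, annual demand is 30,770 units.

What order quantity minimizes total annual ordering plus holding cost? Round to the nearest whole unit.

251 units

Carrying cost H = £265.2 × 40% = £106.0800/unit/yr
Optimal lot size Q* = (2 × 30,770 × £109 / £106.08)^½ ≈ 251.46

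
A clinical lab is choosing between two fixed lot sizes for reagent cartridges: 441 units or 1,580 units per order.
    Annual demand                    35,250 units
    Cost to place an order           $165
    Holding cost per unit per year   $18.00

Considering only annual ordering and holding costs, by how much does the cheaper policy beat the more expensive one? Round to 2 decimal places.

$743.40

TC(Q) = (D/Q)S + (Q/2)H
TC(441) = (35,250/441)×165 + (441/2)×18 = $17,157.78
TC(1,580) = (35,250/1,580)×165 + (1,580/2)×18 = $17,901.17
Lots of 441 are cheaper by $743.40.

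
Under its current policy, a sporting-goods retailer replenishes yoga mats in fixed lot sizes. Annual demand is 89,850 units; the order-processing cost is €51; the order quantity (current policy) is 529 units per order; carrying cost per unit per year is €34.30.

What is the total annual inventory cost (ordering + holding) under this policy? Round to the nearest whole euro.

Annual ordering cost = (D/Q)·S = (89,850/529) × 51 = €8,662.29
Annual holding cost  = (Q/2)·H = (529/2) × 34.3 = €9,072.35
Total = €8,662.29 + €9,072.35 = €17,734.64

€17,735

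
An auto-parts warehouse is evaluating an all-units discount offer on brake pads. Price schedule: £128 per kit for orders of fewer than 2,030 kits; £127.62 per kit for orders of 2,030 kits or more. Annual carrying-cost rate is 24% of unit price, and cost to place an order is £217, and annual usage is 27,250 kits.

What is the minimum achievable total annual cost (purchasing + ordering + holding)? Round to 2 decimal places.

H₁ = 24%×£128 = £30.7200;  H₂ = 24%×£127.62 = £30.6288
EOQ₁ = √(2×27,250×217/30.7200) = 620.47  (< 2,030, feasible at tier 1)
EOQ₂ = √(2×27,250×217/30.6288) = 621.39  (< 2,030 → use Q = 2,030 at tier-2 price)
TC(tier 1 (EOQ₁), Q≈620.5) = £3,507,060.69
TC(tier 2, Q≈2,030.0) = £3,511,646.16
Minimum at tier 1 (EOQ₁): £3,507,060.69

£3,507,060.69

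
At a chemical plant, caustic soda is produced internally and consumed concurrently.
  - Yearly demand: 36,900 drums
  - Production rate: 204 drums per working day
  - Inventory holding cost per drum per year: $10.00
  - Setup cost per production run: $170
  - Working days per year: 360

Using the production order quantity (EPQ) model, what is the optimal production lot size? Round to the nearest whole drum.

Daily demand d = 36,900/360 = 102.500; p = 204; 1 − d/p = 0.49755
EPQ = √(2DS / (H(1 − d/p)))
    = √(2 × 36,900 × 170 / (10 × 0.49755)) ≈ 1,587.94

1,588 drums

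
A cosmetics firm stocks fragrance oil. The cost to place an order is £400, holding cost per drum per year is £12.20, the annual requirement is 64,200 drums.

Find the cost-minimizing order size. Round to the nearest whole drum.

2DS/H = 2·64,200·400/12.2 = 4,209,836.07
EOQ = √4,209,836.07 ≈ 2,051.79

2,052 drums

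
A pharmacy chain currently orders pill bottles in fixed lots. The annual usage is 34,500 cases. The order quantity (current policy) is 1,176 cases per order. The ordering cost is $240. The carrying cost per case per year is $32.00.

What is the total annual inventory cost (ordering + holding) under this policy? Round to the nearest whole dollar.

$25,857

Ordering: D/Q × S = 34,500/1,176 × $240 = $7,040.82
Holding:  Q/2 × H = 1,176/2 × $32 = $18,816.00
Total = $7,040.82 + $18,816.00 = $25,856.82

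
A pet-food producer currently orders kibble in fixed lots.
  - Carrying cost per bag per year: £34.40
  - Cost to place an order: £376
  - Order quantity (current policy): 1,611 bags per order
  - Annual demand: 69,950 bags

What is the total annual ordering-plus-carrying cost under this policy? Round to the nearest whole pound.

Orders/yr = 69,950/1,611 = 43.420; ordering cost = 43.420 × £376 = £16,326.01
Average inventory = 1,611/2 = 805.5; holding cost = 805.5 × £34.4 = £27,709.20
Total = £16,326.01 + £27,709.20 = £44,035.21

£44,035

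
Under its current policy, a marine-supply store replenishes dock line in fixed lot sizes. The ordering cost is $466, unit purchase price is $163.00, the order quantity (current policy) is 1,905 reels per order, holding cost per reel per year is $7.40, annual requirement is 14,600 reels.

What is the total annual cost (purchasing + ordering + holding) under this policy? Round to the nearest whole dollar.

$2,390,420

Annual ordering cost = (D/Q)·S = (14,600/1,905) × 466 = $3,571.44
Annual holding cost  = (Q/2)·H = (1,905/2) × 7.4 = $7,048.50
Purchase cost = D·C = 14,600 × 163 = $2,379,800.00
Total = $3,571.44 + $7,048.50 + $2,379,800.00 = $2,390,419.94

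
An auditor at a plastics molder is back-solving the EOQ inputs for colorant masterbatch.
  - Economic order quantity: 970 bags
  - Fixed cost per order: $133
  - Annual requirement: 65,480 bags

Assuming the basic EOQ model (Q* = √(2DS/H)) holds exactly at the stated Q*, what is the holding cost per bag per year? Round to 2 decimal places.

$18.51

EOQ relation: Q² = 2DS/H, so rearrange for the unknown.
H = 2DS / Q² = 2 × 65,480 × 133 / 970² = 18.5117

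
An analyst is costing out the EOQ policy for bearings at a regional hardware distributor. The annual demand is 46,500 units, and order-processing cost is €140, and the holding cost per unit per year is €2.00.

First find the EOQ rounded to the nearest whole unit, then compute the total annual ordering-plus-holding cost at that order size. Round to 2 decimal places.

€5,102.94

Q* = √(2·D·S / H) = √(2·46,500·140 / 2) = √6,510,000.0 ≈ 2,551.47 → Q = 2,551 units
Annual ordering cost = (D/Q)·S = (46,500/2,551) × 140 = €2,551.94
Annual holding cost  = (Q/2)·H = (2,551/2) × 2 = €2,551.00
Total = €2,551.94 + €2,551.00 = €5,102.94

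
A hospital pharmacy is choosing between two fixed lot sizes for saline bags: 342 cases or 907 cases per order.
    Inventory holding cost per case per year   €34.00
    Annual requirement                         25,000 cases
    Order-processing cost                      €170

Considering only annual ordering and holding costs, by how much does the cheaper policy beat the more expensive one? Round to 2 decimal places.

Annual cost at Q: ordering D·S/Q plus holding Q·H/2.
TC(342) = (25,000/342)×170 + (342/2)×34 = €18,240.90
TC(907) = (25,000/907)×170 + (907/2)×34 = €20,104.78
Cheaper: Q = 342.  Difference = €1,863.88

€1,863.88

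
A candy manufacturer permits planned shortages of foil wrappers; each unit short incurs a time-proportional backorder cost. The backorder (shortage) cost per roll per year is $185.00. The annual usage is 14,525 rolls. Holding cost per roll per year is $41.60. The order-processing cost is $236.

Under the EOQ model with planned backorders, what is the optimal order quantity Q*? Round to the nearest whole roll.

Q* = √(2DS/H) · √((H + b)/b)
   = √(2 × 14,525 × 236 / 41.6) · √((41.6 + 185) / 185)
   = 405.959 × 1.1067 ≈ 449.29

449 rolls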